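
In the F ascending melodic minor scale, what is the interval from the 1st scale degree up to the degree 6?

F melodic minor: F G A♭ B♭ C D E.
The 1st scale degree is F and the scale degree 6 is D.
F up to D spans 6 letter names and 9 semitones — a major sixth.

major 6th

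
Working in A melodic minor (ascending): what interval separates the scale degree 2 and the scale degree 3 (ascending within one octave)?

minor second

A melodic minor: A B C D E F# G#.
The scale degree 2 is B and the 3rd degree is C.
2 letter names make it a second; at 1 semitone (a half step narrower than major) the quality is minor.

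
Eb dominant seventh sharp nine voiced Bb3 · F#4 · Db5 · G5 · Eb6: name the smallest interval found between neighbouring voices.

augmented fourth

Adjacent intervals: Bb3→F#4 = augmented fifth; F#4→Db5 = diminished sixth; Db5→G5 = augmented fourth; G5→Eb6 = minor sixth.
The smallest is Db5 to G5, an augmented fourth (6 semitones).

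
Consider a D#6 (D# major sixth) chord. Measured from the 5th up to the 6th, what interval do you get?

major 2nd

D#6 is spelled D# F## A# B#.
The 5th is A# and the 6th is B#.
Counting 2 letters and 2 half steps from A# gives a major second.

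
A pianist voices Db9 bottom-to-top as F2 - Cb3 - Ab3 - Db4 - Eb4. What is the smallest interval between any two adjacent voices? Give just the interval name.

Adjacent intervals: F2→Cb3 = diminished fifth; Cb3→Ab3 = major sixth; Ab3→Db4 = perfect fourth; Db4→Eb4 = major second.
The smallest is Db4 to Eb4, a major second (2 semitones).

M2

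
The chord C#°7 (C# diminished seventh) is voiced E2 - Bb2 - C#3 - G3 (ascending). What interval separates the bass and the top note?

minor tenth

The outer voices are E2 and G3.
E up to G is 15 semitones, a half step narrower than a major tenth, so the interval is minor.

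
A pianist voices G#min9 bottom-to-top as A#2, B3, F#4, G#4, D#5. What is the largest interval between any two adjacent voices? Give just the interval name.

minor ninth

Adjacent intervals: A#2→B3 = minor ninth; B3→F#4 = perfect fifth; F#4→G#4 = major second; G#4→D#5 = perfect fifth.
The largest is A#2 to B3, a minor ninth (13 semitones).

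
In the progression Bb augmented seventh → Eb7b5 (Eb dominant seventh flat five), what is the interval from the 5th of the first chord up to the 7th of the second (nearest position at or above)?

diminished sixth

The 5th of Bb augmented seventh is F#; the 7th of Eb7b5 (Eb dominant seventh flat five) is Db.
F# up to Db is 7 semitones, a whole step narrower than a major sixth, so the interval is diminished.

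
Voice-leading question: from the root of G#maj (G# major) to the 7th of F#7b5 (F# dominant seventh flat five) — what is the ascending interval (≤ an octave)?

minor sixth

The root of G#maj (G# major) is G#; the 7th of F#7b5 (F# dominant seventh flat five) is E.
G# up to E is 8 semitones, a half step narrower than a major sixth, so the interval is minor.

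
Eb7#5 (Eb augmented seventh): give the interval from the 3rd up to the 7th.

diminished 5th

Eb augmented seventh: Eb, G, B, Db.
3rd = G; 7th = Db.
5 letter names make it a fifth; at 6 semitones (a half step narrower than perfect) the quality is diminished.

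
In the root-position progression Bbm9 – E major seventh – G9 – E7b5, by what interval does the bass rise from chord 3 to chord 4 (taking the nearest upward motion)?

major sixth

The roots are G and E.
From G to E is 9 semitones, exactly the major sixth.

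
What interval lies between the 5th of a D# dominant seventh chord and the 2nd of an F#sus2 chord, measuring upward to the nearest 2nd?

The 5th of D# dominant seventh is A#; the 2nd of F#sus2 is G#.
From A# to G#: 10 semitones over a seventh = minor.

minor seventh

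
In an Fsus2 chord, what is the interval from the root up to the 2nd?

Fsus2 is spelled F–G–C.
The root is F and the 2nd is G.
F up to G spans 2 letter names and 2 semitones — a major second.

major second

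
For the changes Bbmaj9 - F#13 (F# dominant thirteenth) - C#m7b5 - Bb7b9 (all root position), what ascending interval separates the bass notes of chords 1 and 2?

The roots are Bb and F#.
From Bb to F#: 8 semitones over a fifth = augmented.

A5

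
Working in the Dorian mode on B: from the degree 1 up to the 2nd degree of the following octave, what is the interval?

B dorian: B C# D E F# G# A.
So we need the interval from B up to C#.
From B to C# is 14 semitones, exactly the major ninth.

major 9th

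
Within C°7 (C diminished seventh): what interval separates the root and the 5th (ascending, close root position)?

diminished 5th

Cdim7 (C diminished seventh): C, E♭, G♭, B𝄫.
That puts C below G♭.
C up to G♭ is 6 semitones, a half step narrower than a perfect fifth, so the interval is diminished.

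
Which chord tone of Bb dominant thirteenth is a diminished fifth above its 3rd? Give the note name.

The chord tones of Bb13 are Bb, D, F, Ab, C, G.
The 3rd is D. A diminished fifth above D is Ab.
Ab is the chord's 7th.

Ab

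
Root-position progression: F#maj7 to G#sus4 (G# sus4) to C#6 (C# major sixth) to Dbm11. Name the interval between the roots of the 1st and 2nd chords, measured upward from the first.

major 2nd

The roots are F# and G#.
F# up to G# spans 2 letter names and 2 semitones — a major second.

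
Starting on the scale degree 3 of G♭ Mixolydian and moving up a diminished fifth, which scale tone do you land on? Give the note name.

Fb

The scale is G♭ A♭ B♭ C♭ D♭ E♭ F♭.
The scale degree 3 is B♭; a diminished fifth above that is F♭ — scale degree 7.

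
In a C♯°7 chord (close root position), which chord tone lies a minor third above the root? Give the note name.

Spelling the chord: C♯–E–G–B♭.
The root is C♯. A minor third above C♯ is E.
E is the chord's 3rd.

E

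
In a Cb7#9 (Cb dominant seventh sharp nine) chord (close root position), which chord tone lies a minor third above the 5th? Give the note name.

Spelling the chord: Cb-Eb-Gb-Bbb-D.
The 5th is Gb. A minor third above Gb is Bbb.
Bbb is the chord's 7th.

Bbb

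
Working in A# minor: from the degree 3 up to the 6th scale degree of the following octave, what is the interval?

The scale runs A# B# C# D# E# F# G#.
Degree 3 = C#; 6th scale degree (up an octave) = F#.
From C# to F# is 17 semitones, exactly the perfect eleventh.

perfect eleventh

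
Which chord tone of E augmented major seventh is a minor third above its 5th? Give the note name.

The chord tones of E+maj7 are E-G#-B#-D#.
The 5th is B#. A minor third above B# is D#.
D# is the chord's 7th.

D#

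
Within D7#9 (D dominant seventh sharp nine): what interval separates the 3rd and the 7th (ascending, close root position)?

d5

D7#9 (D dominant seventh sharp nine) is spelled D-F#-A-C-E#.
3rd = F#; 7th = C.
F# up to C is 6 semitones, a half step narrower than a perfect fifth, so the interval is diminished.
This 3–7 tritone is the characteristic tension at the heart of the dominant sound.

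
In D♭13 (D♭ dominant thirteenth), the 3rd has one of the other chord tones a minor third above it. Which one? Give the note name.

Ab

The chord tones of D♭13 are D♭ F A♭ C♭ E♭ B♭.
The 3rd is F. A minor third above F is A♭.
A♭ is the chord's 5th.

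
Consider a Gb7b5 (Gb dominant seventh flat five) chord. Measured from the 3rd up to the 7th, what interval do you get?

d5

The chord tones of Gb7b5 are Gb, Bb, Dbb, Fb.
So we need the interval from Bb up to Fb.
5 letter names make it a fifth; at 6 semitones (a half step narrower than perfect) the quality is diminished.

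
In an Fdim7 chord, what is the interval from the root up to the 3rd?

F diminished seventh is spelled F–Ab–Cb–Ebb.
The root is F and the 3rd is Ab.
F up to Ab is 3 semitones, a half step narrower than a major third, so the interval is minor.

minor third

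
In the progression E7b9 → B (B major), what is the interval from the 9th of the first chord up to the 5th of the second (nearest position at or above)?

The 9th of E7b9 is F; the 5th of B (B major) is F♯.
From F to F♯: 1 semitone over a unison = augmented.

augmented unison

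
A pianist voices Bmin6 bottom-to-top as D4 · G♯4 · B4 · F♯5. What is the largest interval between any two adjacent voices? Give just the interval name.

Adjacent intervals: D4→G♯4 = augmented fourth; G♯4→B4 = minor third; B4→F♯5 = perfect fifth.
The largest is B4 to F♯5, a perfect fifth (7 semitones).

perfect 5th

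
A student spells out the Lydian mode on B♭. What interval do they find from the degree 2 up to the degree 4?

major 3rd

Spelling the Lydian mode on B♭: B♭ C D E F G A.
Degree 2 = C; 4th scale degree = E.
C up to E spans 3 letter names and 4 semitones — a major third.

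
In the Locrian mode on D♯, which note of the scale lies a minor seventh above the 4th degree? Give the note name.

The scale is D♯ E F♯ G♯ A B C♯.
The 4th degree is G♯; a minor seventh above that is F♯ — scale degree 3.

F#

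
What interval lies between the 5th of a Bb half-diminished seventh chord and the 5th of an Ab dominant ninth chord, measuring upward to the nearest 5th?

The 5th of Bb half-diminished seventh is Fb; the 5th of Ab dominant ninth is Eb.
Counting 7 letters and 11 half steps from Fb gives a major seventh.

major 7th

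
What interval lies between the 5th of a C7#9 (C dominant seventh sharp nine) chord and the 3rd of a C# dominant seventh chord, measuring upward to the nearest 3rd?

augmented 6th

The 5th of C7#9 (C dominant seventh sharp nine) is G; the 3rd of C# dominant seventh is E#.
6 letter names make it a sixth; at 10 semitones (a half step wider than major) the quality is augmented.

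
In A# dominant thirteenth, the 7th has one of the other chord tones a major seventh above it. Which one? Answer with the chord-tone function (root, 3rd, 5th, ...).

The chord tones of A# dominant thirteenth are A#–C##–E#–G#–B#–F##.
The 7th is G#. A major seventh above G# is F##.
F## is the chord's 13th.

13th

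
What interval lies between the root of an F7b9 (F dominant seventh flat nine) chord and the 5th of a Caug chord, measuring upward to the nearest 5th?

A2

F7b9 (F dominant seventh flat nine) has F as its root, and Caug has G# as its 5th.
F up to G# is 3 semitones, a half step wider than a major second, so the interval is augmented.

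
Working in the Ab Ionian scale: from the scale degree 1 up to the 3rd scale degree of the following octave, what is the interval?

major tenth

Ab major: Ab Bb C Db Eb F G.
That puts Ab below C.
From Ab to C is 16 semitones, exactly the major tenth.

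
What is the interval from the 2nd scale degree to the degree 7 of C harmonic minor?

The scale runs C D Eb F G Ab B.
2nd scale degree = D; 7th scale degree = B.
Counting 6 letters and 9 half steps from D gives a major sixth.

major sixth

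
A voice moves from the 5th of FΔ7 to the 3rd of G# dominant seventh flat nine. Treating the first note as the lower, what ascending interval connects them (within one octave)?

A7

FΔ7 has C as its 5th, and G# dominant seventh flat nine has B# as its 3rd.
From C to B#: 12 semitones over a seventh = augmented.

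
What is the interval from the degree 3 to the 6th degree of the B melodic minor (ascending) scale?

augmented fourth

Spelling the B melodic minor (ascending) scale: B C♯ D E F♯ G♯ A♯.
That puts D below G♯.
4 letter names make it a fourth; at 6 semitones (a half step wider than perfect) the quality is augmented.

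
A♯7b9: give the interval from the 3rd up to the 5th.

minor third

Spelling the chord: A♯-C𝄪-E♯-G♯-B.
That puts C𝄪 below E♯.
3 letter names make it a third; at 3 semitones (a half step narrower than major) the quality is minor.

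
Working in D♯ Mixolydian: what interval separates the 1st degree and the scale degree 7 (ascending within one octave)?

minor seventh

D♯ mixolydian: D♯ E♯ F𝄪 G♯ A♯ B♯ C♯.
So we need the interval from D♯ up to C♯.
7 letter names make it a seventh; at 10 semitones (a half step narrower than major) the quality is minor.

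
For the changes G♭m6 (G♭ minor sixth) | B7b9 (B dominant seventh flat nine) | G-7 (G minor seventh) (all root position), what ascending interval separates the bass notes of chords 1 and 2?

augmented third

The roots are G♭ and B.
3 letter names make it a third; at 5 semitones (a half step wider than major) the quality is augmented.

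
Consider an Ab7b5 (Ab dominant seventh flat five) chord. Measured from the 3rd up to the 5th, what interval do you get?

The chord tones of Ab7b5 are Ab C Ebb Gb.
So we need the interval from C up to Ebb.
3 letter names make it a third; at 2 semitones (a whole step narrower than major) the quality is diminished.

diminished third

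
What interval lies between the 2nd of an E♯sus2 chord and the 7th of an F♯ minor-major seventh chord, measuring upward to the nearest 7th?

m7

E♯sus2 has F𝄪 as its 2nd, and F♯ minor-major seventh has E♯ as its 7th.
F𝄪 up to E♯ is 10 semitones, a half step narrower than a major seventh, so the interval is minor.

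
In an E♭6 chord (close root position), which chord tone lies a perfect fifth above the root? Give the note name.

Bb

The chord tones of E♭6 (E♭ major sixth) are E♭–G–B♭–C.
The root is E♭. A perfect fifth above E♭ is B♭.
B♭ is the chord's 5th.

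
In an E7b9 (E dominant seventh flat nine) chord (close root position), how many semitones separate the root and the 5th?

E dominant seventh flat nine: E G# B D F.
E to B is a perfect fifth: 7 semitones.

7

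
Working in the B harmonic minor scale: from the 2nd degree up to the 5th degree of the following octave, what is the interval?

perfect 11th

The scale runs B C♯ D E F♯ G A♯.
That puts C♯ below F♯.
From C♯ to F♯ is 17 semitones, exactly the perfect eleventh.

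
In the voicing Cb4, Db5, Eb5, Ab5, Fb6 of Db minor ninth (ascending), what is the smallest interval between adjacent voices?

M2

Adjacent intervals: Cb4→Db5 = major ninth; Db5→Eb5 = major second; Eb5→Ab5 = perfect fourth; Ab5→Fb6 = minor sixth.
The smallest is Db5 to Eb5, a major second (2 semitones).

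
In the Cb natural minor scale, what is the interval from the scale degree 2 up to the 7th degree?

minor sixth

The scale runs Cb Db Ebb Fb Gb Abb Bbb.
The scale degree 2 is Db and the degree 7 is Bbb.
From Db to Bbb: 8 semitones over a sixth = minor.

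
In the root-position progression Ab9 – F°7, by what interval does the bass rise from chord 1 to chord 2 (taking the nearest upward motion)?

M6

The roots are Ab and F.
From Ab to F is 9 semitones, exactly the major sixth.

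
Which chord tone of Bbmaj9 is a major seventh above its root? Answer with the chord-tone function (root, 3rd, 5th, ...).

7th

Spelling the chord: Bb D F A C.
The root is Bb. A major seventh above Bb is A.
A is the chord's 7th.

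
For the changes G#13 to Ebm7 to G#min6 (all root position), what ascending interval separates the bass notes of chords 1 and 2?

The roots are G# and Eb.
From G# to Eb: 7 semitones over a sixth = diminished.

diminished 6th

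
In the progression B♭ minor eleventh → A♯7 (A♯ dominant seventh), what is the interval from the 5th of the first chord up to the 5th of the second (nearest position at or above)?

A7

B♭ minor eleventh has F as its 5th, and A♯7 (A♯ dominant seventh) has E♯ as its 5th.
7 letter names make it a seventh; at 12 semitones (a half step wider than major) the quality is augmented.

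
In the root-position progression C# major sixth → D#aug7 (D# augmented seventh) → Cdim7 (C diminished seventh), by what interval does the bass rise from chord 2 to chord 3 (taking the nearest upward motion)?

The roots are D# and C.
From D# to C: 9 semitones over a seventh = diminished.

diminished seventh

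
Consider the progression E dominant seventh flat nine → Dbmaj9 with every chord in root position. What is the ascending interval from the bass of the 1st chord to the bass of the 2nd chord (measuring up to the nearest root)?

The roots are E and Db.
7 letter names make it a seventh; at 9 semitones (a whole step narrower than major) the quality is diminished.

d7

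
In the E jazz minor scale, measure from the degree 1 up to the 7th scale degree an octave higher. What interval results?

major fourteenth

E melodic minor: E F# G A B C# D#.
That puts E below D#.
From E to D# is 23 semitones, exactly the major fourteenth.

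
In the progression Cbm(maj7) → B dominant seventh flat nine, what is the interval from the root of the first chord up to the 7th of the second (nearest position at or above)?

augmented sixth

The root of Cbm(maj7) is Cb; the 7th of B dominant seventh flat nine is A.
From Cb to A: 10 semitones over a sixth = augmented.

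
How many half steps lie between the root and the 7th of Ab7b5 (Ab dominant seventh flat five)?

10

Ab7b5 is spelled Ab-C-Ebb-Gb.
Ab to Gb is a minor seventh: 10 semitones.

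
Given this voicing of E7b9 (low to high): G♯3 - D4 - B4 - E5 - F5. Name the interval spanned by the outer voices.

diminished fourteenth

The outer voices are G♯3 and F5.
14 letter names make it a fourteenth; at 21 semitones (a whole step narrower than major) the quality is diminished.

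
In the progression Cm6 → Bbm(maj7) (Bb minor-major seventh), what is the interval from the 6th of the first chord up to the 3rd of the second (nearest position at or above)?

The 6th of Cm6 is A; the 3rd of Bbm(maj7) (Bb minor-major seventh) is Db.
4 letter names make it a fourth; at 4 semitones (a half step narrower than perfect) the quality is diminished.

diminished fourth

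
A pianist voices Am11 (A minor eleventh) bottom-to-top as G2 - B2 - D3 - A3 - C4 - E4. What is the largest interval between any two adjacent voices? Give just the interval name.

P5

Adjacent intervals: G2→B2 = major third; B2→D3 = minor third; D3→A3 = perfect fifth; A3→C4 = minor third; C4→E4 = major third.
The largest is D3 to A3, a perfect fifth (7 semitones).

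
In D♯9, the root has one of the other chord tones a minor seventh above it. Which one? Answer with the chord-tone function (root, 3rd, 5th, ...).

D♯ dominant ninth: D♯, F𝄪, A♯, C♯, E♯.
The root is D♯. A minor seventh above D♯ is C♯.
C♯ is the chord's 7th.

7th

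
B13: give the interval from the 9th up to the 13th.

perfect 5th

B13 (B dominant thirteenth): B-D#-F#-A-C#-G#.
So we need the interval from C# up to G#.
Counting 5 letters and 7 half steps from C# gives a perfect fifth.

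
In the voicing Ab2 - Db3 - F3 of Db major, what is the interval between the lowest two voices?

Those voices are Ab2 and Db3.
From Ab to Db is 5 semitones, exactly the perfect fourth.

perfect fourth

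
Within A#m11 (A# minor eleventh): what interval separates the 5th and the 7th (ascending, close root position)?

A#m11: A#–C#–E#–G#–B#–D#.
So we need the interval from E# up to G#.
3 letter names make it a third; at 3 semitones (a half step narrower than major) the quality is minor.

minor third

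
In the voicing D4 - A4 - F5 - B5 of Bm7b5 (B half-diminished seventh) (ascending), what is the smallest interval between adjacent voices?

Adjacent intervals: D4→A4 = perfect fifth; A4→F5 = minor sixth; F5→B5 = augmented fourth.
The smallest is F5 to B5, an augmented fourth (6 semitones).

augmented fourth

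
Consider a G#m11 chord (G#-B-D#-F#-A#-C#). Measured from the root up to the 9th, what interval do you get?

So we need the interval from G# up to A#.
G# up to A# spans 9 letter names and 14 semitones — a major ninth.

major ninth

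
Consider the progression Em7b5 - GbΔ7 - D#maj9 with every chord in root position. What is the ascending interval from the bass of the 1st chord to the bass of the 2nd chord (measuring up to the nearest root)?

diminished third

The roots are E and Gb.
3 letter names make it a third; at 2 semitones (a whole step narrower than major) the quality is diminished.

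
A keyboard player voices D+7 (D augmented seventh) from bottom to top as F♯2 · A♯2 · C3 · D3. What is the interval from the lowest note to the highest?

minor sixth

The outer voices are F♯2 and D3.
From F♯ to D: 8 semitones over a sixth = minor.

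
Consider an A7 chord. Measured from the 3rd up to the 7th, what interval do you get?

diminished 5th

A7 is spelled A C# E G.
That puts C# below G.
From C# to G: 6 semitones over a fifth = diminished.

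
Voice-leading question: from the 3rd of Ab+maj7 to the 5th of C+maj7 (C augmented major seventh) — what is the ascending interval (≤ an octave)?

The 3rd of Ab+maj7 is C; the 5th of C+maj7 (C augmented major seventh) is G#.
C up to G# is 8 semitones, a half step wider than a perfect fifth, so the interval is augmented.

A5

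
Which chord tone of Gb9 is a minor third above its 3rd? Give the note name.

The chord tones of Gb9 (Gb dominant ninth) are Gb Bb Db Fb Ab.
The 3rd is Bb. A minor third above Bb is Db.
Db is the chord's 5th.

Db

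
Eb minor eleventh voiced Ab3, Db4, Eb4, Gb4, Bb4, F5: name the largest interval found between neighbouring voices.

Adjacent intervals: Ab3→Db4 = perfect fourth; Db4→Eb4 = major second; Eb4→Gb4 = minor third; Gb4→Bb4 = major third; Bb4→F5 = perfect fifth.
The largest is Bb4 to F5, a perfect fifth (7 semitones).

P5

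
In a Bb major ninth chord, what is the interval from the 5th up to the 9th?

Bbmaj9 (Bb major ninth): Bb–D–F–A–C.
5th = F; 9th = C.
From F to C is 7 semitones, exactly the perfect fifth.

perfect 5th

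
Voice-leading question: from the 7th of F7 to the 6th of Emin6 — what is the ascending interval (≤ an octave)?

F7 has Eb as its 7th, and Emin6 has C# as its 6th.
6 letter names make it a sixth; at 10 semitones (a half step wider than major) the quality is augmented.

augmented 6th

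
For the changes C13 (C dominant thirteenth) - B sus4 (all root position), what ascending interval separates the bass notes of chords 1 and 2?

major seventh

The roots are C and B.
From C to B is 11 semitones, exactly the major seventh.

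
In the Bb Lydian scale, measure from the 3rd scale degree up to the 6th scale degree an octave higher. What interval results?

P11

Spelling the Bb Lydian scale: Bb C D E F G A.
So we need the interval from D up to G.
From D to G is 17 semitones, exactly the perfect eleventh.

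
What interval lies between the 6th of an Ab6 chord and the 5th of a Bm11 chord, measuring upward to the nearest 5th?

augmented 1st

The 6th of Ab6 is F; the 5th of Bm11 is F#.
F up to F# is 1 semitone, a half step wider than a perfect unison, so the interval is augmented.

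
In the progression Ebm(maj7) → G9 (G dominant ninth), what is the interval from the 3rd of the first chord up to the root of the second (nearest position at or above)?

The 3rd of Ebm(maj7) is Gb; the root of G9 (G dominant ninth) is G.
From Gb to G: 1 semitone over a unison = augmented.

augmented unison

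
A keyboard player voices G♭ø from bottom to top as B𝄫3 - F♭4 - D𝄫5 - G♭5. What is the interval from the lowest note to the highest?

major thirteenth

The outer voices are B𝄫3 and G♭5.
Counting 13 letters and 21 half steps from B𝄫 gives a major thirteenth.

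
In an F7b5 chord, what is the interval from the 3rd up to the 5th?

d3

Spelling the chord: F–A–C♭–E♭.
So we need the interval from A up to C♭.
From A to C♭: 2 semitones over a third = diminished.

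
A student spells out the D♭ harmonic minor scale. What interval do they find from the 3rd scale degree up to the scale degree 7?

The scale runs D♭ E♭ F♭ G♭ A♭ B𝄫 C.
The 3rd scale degree is F♭ and the 7th scale degree is C.
From F♭ to C: 8 semitones over a fifth = augmented.

augmented fifth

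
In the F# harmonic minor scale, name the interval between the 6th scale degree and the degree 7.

A2

The scale runs F# G# A B C# D E#.
So we need the interval from D up to E#.
2 letter names make it a second; at 3 semitones (a half step wider than major) the quality is augmented.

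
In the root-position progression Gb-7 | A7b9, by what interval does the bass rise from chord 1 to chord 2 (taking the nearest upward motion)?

augmented second

The roots are Gb and A.
Gb up to A is 3 semitones, a half step wider than a major second, so the interval is augmented.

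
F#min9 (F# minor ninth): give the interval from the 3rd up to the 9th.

major seventh

Spelling the chord: F# A C# E G#.
3rd = A; 9th = G#.
Counting 7 letters and 11 half steps from A gives a major seventh.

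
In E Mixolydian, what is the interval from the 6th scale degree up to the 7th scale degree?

E mixolydian: E F# G# A B C# D.
The 6th scale degree is C# and the scale degree 7 is D.
From C# to D: 1 semitone over a second = minor.

m2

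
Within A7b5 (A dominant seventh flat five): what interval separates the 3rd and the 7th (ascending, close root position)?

A7b5: A–C#–Eb–G.
3rd = C#; 7th = G.
5 letter names make it a fifth; at 6 semitones (a half step narrower than perfect) the quality is diminished.
This 3–7 tritone is the characteristic tension at the heart of the dominant sound.

d5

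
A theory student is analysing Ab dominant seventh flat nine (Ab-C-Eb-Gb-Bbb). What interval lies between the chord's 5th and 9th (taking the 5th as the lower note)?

diminished fifth

The 5th is Eb and the 9th is Bbb.
From Eb to Bbb: 6 semitones over a fifth = diminished.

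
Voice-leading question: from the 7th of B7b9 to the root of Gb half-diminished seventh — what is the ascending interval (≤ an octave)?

diminished seventh

B7b9 has A as its 7th, and Gb half-diminished seventh has Gb as its root.
A up to Gb is 9 semitones, a whole step narrower than a major seventh, so the interval is diminished.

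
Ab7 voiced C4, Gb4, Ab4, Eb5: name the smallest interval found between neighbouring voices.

major second

Adjacent intervals: C4→Gb4 = diminished fifth; Gb4→Ab4 = major second; Ab4→Eb5 = perfect fifth.
The smallest is Gb4 to Ab4, a major second (2 semitones).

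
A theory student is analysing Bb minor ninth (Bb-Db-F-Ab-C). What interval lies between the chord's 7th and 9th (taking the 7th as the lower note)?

The 7th is Ab and the 9th is C.
Ab up to C spans 3 letter names and 4 semitones — a major third.

major third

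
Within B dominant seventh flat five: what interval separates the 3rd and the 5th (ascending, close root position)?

diminished third

B dominant seventh flat five: B–D#–F–A.
So we need the interval from D# up to F.
D# up to F is 2 semitones, a whole step narrower than a major third, so the interval is diminished.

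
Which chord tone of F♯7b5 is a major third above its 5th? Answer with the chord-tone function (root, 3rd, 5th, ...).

F♯7b5: F♯ A♯ C E.
The 5th is C. A major third above C is E.
E is the chord's 7th.

7th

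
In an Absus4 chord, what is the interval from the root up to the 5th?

The chord tones of Absus4 are Ab, Db, Eb.
The root is Ab and the 5th is Eb.
From Ab to Eb is 7 semitones, exactly the perfect fifth.

perfect fifth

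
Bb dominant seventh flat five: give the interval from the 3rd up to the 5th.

Spelling the chord: Bb-D-Fb-Ab.
3rd = D; 5th = Fb.
From D to Fb: 2 semitones over a third = diminished.

d3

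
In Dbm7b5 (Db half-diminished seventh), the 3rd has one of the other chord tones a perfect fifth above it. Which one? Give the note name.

Cb

The chord tones of Db half-diminished seventh are Db–Fb–Abb–Cb.
The 3rd is Fb. A perfect fifth above Fb is Cb.
Cb is the chord's 7th.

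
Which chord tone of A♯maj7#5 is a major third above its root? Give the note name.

Spelling the chord: A♯, C𝄪, E𝄪, G𝄪.
The root is A♯. A major third above A♯ is C𝄪.
C𝄪 is the chord's 3rd.

C##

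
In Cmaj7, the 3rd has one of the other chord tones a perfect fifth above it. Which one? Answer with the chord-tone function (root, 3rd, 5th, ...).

7th

CΔ7: C–E–G–B.
The 3rd is E. A perfect fifth above E is B.
B is the chord's 7th.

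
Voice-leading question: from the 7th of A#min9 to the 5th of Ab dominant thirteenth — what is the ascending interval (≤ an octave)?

diminished sixth

A#min9 has G# as its 7th, and Ab dominant thirteenth has Eb as its 5th.
6 letter names make it a sixth; at 7 semitones (a whole step narrower than major) the quality is diminished.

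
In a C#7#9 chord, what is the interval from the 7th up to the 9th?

The chord tones of C#7#9 (C# dominant seventh sharp nine) are C# E# G# B D##.
So we need the interval from B up to D##.
From B to D##: 5 semitones over a third = augmented.

augmented third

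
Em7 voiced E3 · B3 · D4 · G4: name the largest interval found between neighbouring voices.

Adjacent intervals: E3→B3 = perfect fifth; B3→D4 = minor third; D4→G4 = perfect fourth.
The largest is E3 to B3, a perfect fifth (7 semitones).

P5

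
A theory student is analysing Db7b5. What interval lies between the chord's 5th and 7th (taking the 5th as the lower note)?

major third

Spelling the chord: Db F Abb Cb.
So we need the interval from Abb up to Cb.
Counting 3 letters and 4 half steps from Abb gives a major third.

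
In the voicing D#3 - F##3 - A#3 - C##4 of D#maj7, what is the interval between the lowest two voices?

Those voices are D#3 and F##3.
From D# to F## is 4 semitones, exactly the major third.

major third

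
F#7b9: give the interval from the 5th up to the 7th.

minor third

Spelling the chord: F#–A#–C#–E–G.
5th = C#; 7th = E.
From C# to E: 3 semitones over a third = minor.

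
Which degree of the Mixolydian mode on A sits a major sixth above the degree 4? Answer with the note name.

B

The scale is A B C# D E F# G.
The degree 4 is D; a major sixth above that is B — scale degree 2.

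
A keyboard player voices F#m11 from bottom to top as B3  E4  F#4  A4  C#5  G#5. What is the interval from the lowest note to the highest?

major thirteenth

The outer voices are B3 and G#5.
B up to G# spans 13 letter names and 21 semitones — a major thirteenth.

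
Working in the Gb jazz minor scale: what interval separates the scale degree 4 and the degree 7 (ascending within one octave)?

augmented fourth

Spelling the Gb jazz minor scale: Gb Ab Bbb Cb Db Eb F.
Scale degree 4 = Cb; degree 7 = F.
4 letter names make it a fourth; at 6 semitones (a half step wider than perfect) the quality is augmented.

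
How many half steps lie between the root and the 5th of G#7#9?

G#7#9 (G# dominant seventh sharp nine) is spelled G#, B#, D#, F#, A##.
G# to D# is a perfect fifth: 7 semitones.

7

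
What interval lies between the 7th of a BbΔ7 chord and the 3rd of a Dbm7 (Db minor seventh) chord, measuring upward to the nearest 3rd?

diminished 6th

BbΔ7 has A as its 7th, and Dbm7 (Db minor seventh) has Fb as its 3rd.
From A to Fb: 7 semitones over a sixth = diminished.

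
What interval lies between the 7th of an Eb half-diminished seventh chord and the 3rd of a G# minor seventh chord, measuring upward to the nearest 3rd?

Eb half-diminished seventh has Db as its 7th, and G# minor seventh has B as its 3rd.
From Db to B: 10 semitones over a sixth = augmented.

augmented sixth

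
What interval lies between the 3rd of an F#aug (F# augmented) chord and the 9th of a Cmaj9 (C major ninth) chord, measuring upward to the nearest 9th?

diminished 4th

The 3rd of F#aug (F# augmented) is A#; the 9th of Cmaj9 (C major ninth) is D.
A# up to D is 4 semitones, a half step narrower than a perfect fourth, so the interval is diminished.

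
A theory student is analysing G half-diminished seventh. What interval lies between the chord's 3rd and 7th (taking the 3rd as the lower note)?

perfect fifth

Spelling the chord: G-B♭-D♭-F.
3rd = B♭; 7th = F.
Counting 5 letters and 7 half steps from B♭ gives a perfect fifth.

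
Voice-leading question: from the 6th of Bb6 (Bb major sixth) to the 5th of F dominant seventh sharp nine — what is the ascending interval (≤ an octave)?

perfect fourth

The 6th of Bb6 (Bb major sixth) is G; the 5th of F dominant seventh sharp nine is C.
G up to C spans 4 letter names and 5 semitones — a perfect fourth.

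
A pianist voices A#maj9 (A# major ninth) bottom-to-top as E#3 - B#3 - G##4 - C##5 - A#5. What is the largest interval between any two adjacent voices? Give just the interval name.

major sixth

Adjacent intervals: E#3→B#3 = perfect fifth; B#3→G##4 = major sixth; G##4→C##5 = perfect fourth; C##5→A#5 = minor sixth.
The largest is B#3 to G##4, a major sixth (9 semitones).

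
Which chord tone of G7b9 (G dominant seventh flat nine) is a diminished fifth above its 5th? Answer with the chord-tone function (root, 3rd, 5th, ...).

9th

G7b9 (G dominant seventh flat nine): G-B-D-F-Ab.
The 5th is D. A diminished fifth above D is Ab.
Ab is the chord's 9th.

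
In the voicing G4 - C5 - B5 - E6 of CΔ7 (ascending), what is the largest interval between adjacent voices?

Adjacent intervals: G4→C5 = perfect fourth; C5→B5 = major seventh; B5→E6 = perfect fourth.
The largest is C5 to B5, a major seventh (11 semitones).

major seventh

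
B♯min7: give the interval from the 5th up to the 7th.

minor 3rd

B♯-7 is spelled B♯-D♯-F𝄪-A♯.
The 5th is F𝄪 and the 7th is A♯.
From F𝄪 to A♯: 3 semitones over a third = minor.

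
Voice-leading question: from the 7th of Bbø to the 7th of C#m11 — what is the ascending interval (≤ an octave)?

augmented 2nd

Bbø has Ab as its 7th, and C#m11 has B as its 7th.
From Ab to B: 3 semitones over a second = augmented.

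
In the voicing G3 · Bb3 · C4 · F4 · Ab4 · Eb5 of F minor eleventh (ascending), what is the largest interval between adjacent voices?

Adjacent intervals: G3→Bb3 = minor third; Bb3→C4 = major second; C4→F4 = perfect fourth; F4→Ab4 = minor third; Ab4→Eb5 = perfect fifth.
The largest is Ab4 to Eb5, a perfect fifth (7 semitones).

perfect fifth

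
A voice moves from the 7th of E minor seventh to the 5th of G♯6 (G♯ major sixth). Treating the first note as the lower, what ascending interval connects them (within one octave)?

A1

The 7th of E minor seventh is D; the 5th of G♯6 (G♯ major sixth) is D♯.
D up to D♯ is 1 semitone, a half step wider than a perfect unison, so the interval is augmented.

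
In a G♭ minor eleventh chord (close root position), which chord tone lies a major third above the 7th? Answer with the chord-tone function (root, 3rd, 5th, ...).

9th

G♭m11 (G♭ minor eleventh): G♭, B𝄫, D♭, F♭, A♭, C♭.
The 7th is F♭. A major third above F♭ is A♭.
A♭ is the chord's 9th.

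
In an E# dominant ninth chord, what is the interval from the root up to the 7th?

E#9: E# G## B# D# F##.
That puts E# below D#.
From E# to D#: 10 semitones over a seventh = minor.

minor 7th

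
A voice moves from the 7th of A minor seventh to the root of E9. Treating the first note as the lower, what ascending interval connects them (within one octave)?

M6

The 7th of A minor seventh is G; the root of E9 is E.
G up to E spans 6 letter names and 9 semitones — a major sixth.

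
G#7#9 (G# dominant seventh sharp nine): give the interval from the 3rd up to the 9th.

major seventh

The chord tones of G#7#9 are G# B# D# F# A##.
That puts B# below A##.
From B# to A## is 11 semitones, exactly the major seventh.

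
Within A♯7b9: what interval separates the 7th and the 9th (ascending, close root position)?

The chord tones of A♯ dominant seventh flat nine are A♯–C𝄪–E♯–G♯–B.
7th = G♯; 9th = B.
3 letter names make it a third; at 3 semitones (a half step narrower than major) the quality is minor.

minor third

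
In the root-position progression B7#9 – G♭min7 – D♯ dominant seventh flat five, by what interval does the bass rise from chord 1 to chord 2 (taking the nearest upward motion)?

diminished sixth

The roots are B and G♭.
B up to G♭ is 7 semitones, a whole step narrower than a major sixth, so the interval is diminished.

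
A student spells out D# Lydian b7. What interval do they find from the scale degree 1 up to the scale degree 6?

major sixth

D# lydian dominant: D# E# F## G## A# B# C#.
So we need the interval from D# up to B#.
From D# to B# is 9 semitones, exactly the major sixth.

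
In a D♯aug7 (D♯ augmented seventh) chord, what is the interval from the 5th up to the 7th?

d3

D♯7#5: D♯–F𝄪–A𝄪–C♯.
5th = A𝄪; 7th = C♯.
3 letter names make it a third; at 2 semitones (a whole step narrower than major) the quality is diminished.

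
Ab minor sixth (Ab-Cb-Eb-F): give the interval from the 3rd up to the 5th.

major third

The 3rd is Cb and the 5th is Eb.
Cb up to Eb spans 3 letter names and 4 semitones — a major third.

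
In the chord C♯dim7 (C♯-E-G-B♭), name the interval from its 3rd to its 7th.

diminished 5th

The 3rd is E and the 7th is B♭.
E up to B♭ is 6 semitones, a half step narrower than a perfect fifth, so the interval is diminished.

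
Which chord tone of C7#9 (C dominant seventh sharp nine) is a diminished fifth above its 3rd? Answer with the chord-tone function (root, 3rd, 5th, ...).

C dominant seventh sharp nine is spelled C E G Bb D#.
The 3rd is E. A diminished fifth above E is Bb.
Bb is the chord's 7th.

7th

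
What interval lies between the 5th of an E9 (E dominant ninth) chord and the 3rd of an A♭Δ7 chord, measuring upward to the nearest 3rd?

minor 2nd

The 5th of E9 (E dominant ninth) is B; the 3rd of A♭Δ7 is C.
2 letter names make it a second; at 1 semitone (a half step narrower than major) the quality is minor.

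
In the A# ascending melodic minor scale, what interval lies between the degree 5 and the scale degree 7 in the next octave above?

A# melodic minor: A# B# C# D# E# F## G##.
The degree 5 is E# and the degree 7 (up an octave) is G##.
E# up to G## spans 10 letter names and 16 semitones — a major tenth.

major tenth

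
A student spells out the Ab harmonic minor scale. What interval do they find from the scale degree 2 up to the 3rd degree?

minor second

Ab harmonic minor: Ab Bb Cb Db Eb Fb G.
The scale degree 2 is Bb and the degree 3 is Cb.
From Bb to Cb: 1 semitone over a second = minor.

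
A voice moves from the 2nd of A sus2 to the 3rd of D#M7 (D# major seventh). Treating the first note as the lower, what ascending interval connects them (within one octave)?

The 2nd of A sus2 is B; the 3rd of D#M7 (D# major seventh) is F##.
5 letter names make it a fifth; at 8 semitones (a half step wider than perfect) the quality is augmented.

A5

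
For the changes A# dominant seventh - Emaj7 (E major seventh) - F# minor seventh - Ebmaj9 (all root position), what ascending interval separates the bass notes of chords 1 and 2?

The roots are A# and E.
5 letter names make it a fifth; at 6 semitones (a half step narrower than perfect) the quality is diminished.

diminished 5th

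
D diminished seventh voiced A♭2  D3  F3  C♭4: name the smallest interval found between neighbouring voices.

minor third

Adjacent intervals: A♭2→D3 = augmented fourth; D3→F3 = minor third; F3→C♭4 = diminished fifth.
The smallest is D3 to F3, a minor third (3 semitones).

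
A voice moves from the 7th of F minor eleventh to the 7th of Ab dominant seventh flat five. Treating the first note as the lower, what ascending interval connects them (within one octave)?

F minor eleventh has Eb as its 7th, and Ab dominant seventh flat five has Gb as its 7th.
Eb up to Gb is 3 semitones, a half step narrower than a major third, so the interval is minor.

m3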